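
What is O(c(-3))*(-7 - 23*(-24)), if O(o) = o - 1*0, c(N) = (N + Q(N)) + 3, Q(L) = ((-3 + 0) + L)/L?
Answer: 1090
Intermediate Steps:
Q(L) = (-3 + L)/L
c(N) = 3 + N + (-3 + N)/N (c(N) = (N + (-3 + N)/N) + 3 = 3 + N + (-3 + N)/N)
O(o) = o (O(o) = o + 0 = o)
O(c(-3))*(-7 - 23*(-24)) = (4 - 3 - 3/(-3))*(-7 - 23*(-24)) = (4 - 3 - 3*(-⅓))*(-7 + 552) = (4 - 3 + 1)*545 = 2*545 = 1090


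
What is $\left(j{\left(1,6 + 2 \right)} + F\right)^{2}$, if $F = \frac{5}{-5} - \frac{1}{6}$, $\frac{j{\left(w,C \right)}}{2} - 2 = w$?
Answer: $\frac{841}{36} \approx 23.361$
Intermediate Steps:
$j{\left(w,C \right)} = 4 + 2 w$
$F = - \frac{7}{6}$ ($F = 5 \left(- \frac{1}{5}\right) - \frac{1}{6} = -1 - \frac{1}{6} = - \frac{7}{6} \approx -1.1667$)
$\left(j{\left(1,6 + 2 \right)} + F\right)^{2} = \left(\left(4 + 2 \cdot 1\right) - \frac{7}{6}\right)^{2} = \left(\left(4 + 2\right) - \frac{7}{6}\right)^{2} = \left(6 - \frac{7}{6}\right)^{2} = \left(\frac{29}{6}\right)^{2} = \frac{841}{36}$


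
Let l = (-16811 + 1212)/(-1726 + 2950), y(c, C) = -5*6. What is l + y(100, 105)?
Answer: -52319/1224 ≈ -42.744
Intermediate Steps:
y(c, C) = -30
l = -15599/1224 ≈ -12.744
l + y(100, 105) = -15599/1224 - 30 = -52319/1224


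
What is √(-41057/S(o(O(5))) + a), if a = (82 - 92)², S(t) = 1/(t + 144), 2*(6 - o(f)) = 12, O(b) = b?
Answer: 2*I*√1478027 ≈ 2431.5*I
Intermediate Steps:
o(f) = 0 (o(f) = 6 - ½*12 = 6 - 6 = 0)
S(t) = 1/(144 + t)
a = 100 (a = (-10)² = 100)
√(-41057/S(o(O(5))) + a) = √(-41057/(1/(144 + 0)) + 100) = √(-41057/(1/144) + 100) = √(-41057/1/144 + 100) = √(-41057*144 + 100) = √(-5912208 + 100) = √(-5912108) = 2*I*√1478027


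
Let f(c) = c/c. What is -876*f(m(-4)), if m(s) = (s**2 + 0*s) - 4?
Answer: -876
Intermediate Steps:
m(s) = -4 + s**2 (m(s) = (s**2 + 0) - 4 = s**2 - 4 = -4 + s**2)
f(c) = 1
-876*f(m(-4)) = -876*1 = -876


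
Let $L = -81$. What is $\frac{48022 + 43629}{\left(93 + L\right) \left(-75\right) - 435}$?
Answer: $- \frac{91651}{1335} \approx -68.652$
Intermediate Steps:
$\frac{48022 + 43629}{\left(93 + L\right) \left(-75\right) - 435} = \frac{48022 + 43629}{\left(93 - 81\right) \left(-75\right) - 435} = \frac{91651}{12 \left(-75\right) - 435} = \frac{91651}{-900 - 435} = \frac{91651}{-1335} = 91651 \left(- \frac{1}{1335}\right) = - \frac{91651}{1335}$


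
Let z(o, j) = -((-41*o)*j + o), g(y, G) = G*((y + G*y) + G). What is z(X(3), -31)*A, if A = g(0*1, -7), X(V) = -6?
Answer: 373968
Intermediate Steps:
g(y, G) = G*(G + y + G*y)
z(o, j) = -o + 41*j*o (z(o, j) = -(-41*j*o + o) = -(o - 41*j*o) = -o + 41*j*o)
A = 49 (A = -7*(-7 + 0*1 - 0) = -7*(-7 + 0 - 7*0) = -7*(-7 + 0 + 0) = -7*(-7) = 49)
z(X(3), -31)*A = -6*(-1 + 41*(-31))*49 = -6*(-1 - 1271)*49 = -6*(-1272)*49 = 7632*49 = 373968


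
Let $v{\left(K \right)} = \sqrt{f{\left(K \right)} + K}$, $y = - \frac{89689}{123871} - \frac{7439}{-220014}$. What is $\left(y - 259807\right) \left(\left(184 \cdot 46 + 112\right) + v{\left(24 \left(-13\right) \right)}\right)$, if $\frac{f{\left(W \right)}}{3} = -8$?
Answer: $- \frac{30361745747038012480}{13626677097} - \frac{14161262008879670 i \sqrt{21}}{13626677097} \approx -2.2281 \cdot 10^{9} - 4.7624 \cdot 10^{6} i$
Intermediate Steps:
$f{\left(W \right)} = -24$ ($f{\left(W \right)} = 3 \left(-8\right) = -24$)
$y = - \frac{18811359277}{27253354194}$ ($y = \left(-89689\right) \frac{1}{123871} - - \frac{7439}{220014} = - \frac{89689}{123871} + \frac{7439}{220014} = - \frac{18811359277}{27253354194} \approx -0.69024$)
$v{\left(K \right)} = \sqrt{-24 + K}$
$\left(y - 259807\right) \left(\left(184 \cdot 46 + 112\right) + v{\left(24 \left(-13\right) \right)}\right) = \left(- \frac{18811359277}{27253354194} - 259807\right) \left(\left(184 \cdot 46 + 112\right) + \sqrt{-24 + 24 \left(-13\right)}\right) = - \frac{7080631004439835 \left(\left(8464 + 112\right) + \sqrt{-24 - 312}\right)}{27253354194} = - \frac{7080631004439835 \left(8576 + \sqrt{-336}\right)}{27253354194} = - \frac{7080631004439835 \left(8576 + 4 i \sqrt{21}\right)}{27253354194} = - \frac{30361745747038012480}{13626677097} - \frac{14161262008879670 i \sqrt{21}}{13626677097}$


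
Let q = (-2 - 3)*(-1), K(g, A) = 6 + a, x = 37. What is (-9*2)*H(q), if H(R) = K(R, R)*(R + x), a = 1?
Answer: -5292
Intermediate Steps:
K(g, A) = 7 (K(g, A) = 6 + 1 = 7)
q = 5 (q = -5*(-1) = 5)
H(R) = 259 + 7*R (H(R) = 7*(R + 37) = 7*(37 + R) = 259 + 7*R)
(-9*2)*H(q) = (-9*2)*(259 + 7*5) = -18*(259 + 35) = -18*294 = -5292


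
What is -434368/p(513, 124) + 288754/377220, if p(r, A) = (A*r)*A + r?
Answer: 352325840899/495943770870 ≈ 0.71041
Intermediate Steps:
p(r, A) = r + r*A² (p(r, A) = r*A² + r = r + r*A²)
-434368/p(513, 124) + 288754/377220 = -434368*1/(513*(1 + 124²)) + 288754/377220 = -434368*1/(513*(1 + 15376)) + 288754*(1/377220) = -434368/(513*15377) + 144377/188610 = -434368/7888401 + 144377/188610 = 352325840899/495943770870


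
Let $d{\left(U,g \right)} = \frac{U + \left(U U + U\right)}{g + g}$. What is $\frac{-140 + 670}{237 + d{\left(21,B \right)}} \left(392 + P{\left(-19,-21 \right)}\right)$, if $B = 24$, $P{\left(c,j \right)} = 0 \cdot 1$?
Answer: $\frac{3324160}{3953} \approx 840.92$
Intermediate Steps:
$P{\left(c,j \right)} = 0$
$d{\left(U,g \right)} = \frac{U^{2} + 2 U}{2 g}$ ($d{\left(U,g \right)} = \frac{U + \left(U^{2} + U\right)}{2 g} = \left(U + \left(U + U^{2}\right)\right) \frac{1}{2 g} = \left(U^{2} + 2 U\right) \frac{1}{2 g} = \frac{U^{2} + 2 U}{2 g}$)
$\frac{-140 + 670}{237 + d{\left(21,B \right)}} \left(392 + P{\left(-19,-21 \right)}\right) = \frac{-140 + 670}{237 + \frac{1}{2} \cdot 21 \cdot \frac{1}{24} \left(2 + 21\right)} \left(392 + 0\right) = \frac{530}{237 + \frac{1}{2} \cdot 21 \cdot \frac{1}{24} \cdot 23} \cdot 392 = \frac{530}{237 + \frac{161}{16}} \cdot 392 = \frac{530}{\frac{3953}{16}} \cdot 392 = 530 \cdot \frac{16}{3953} \cdot 392 = \frac{8480}{3953} \cdot 392 = \frac{3324160}{3953}$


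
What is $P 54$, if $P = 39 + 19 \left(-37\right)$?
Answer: $-35856$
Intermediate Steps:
$P = -664$ ($P = 39 - 703 = -664$)
$P 54 = \left(-664\right) 54 = -35856$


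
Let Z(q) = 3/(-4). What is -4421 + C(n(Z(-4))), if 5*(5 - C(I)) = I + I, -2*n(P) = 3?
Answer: -22077/5 ≈ -4415.4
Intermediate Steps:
Z(q) = -¾ (Z(q) = 3*(-¼) = -¾)
n(P) = -3/2 (n(P) = -½*3 = -3/2)
C(I) = 5 - 2*I/5 (C(I) = 5 - (I + I)/5 = 5 - 2*I/5)
-4421 + C(n(Z(-4))) = -4421 + (5 - ⅖*(-3/2)) = -4421 + (5 + ⅗) = -4421 + 28/5 = -22077/5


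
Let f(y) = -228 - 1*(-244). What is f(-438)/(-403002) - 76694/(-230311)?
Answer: 15452075206/46407896811 ≈ 0.33296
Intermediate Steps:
f(y) = 16 (f(y) = -228 + 244 = 16)
f(-438)/(-403002) - 76694/(-230311) = 16/(-403002) - 76694/(-230311) = 16*(-1/403002) - 76694*(-1/230311) = -8/201501 + 76694/230311 = 15452075206/46407896811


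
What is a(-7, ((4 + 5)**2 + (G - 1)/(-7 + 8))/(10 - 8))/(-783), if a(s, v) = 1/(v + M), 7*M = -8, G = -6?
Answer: -7/196533 ≈ -3.5617e-5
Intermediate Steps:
M = -8/7 (M = (1/7)*(-8) = -8/7 ≈ -1.1429)
a(s, v) = 1/(-8/7 + v) (a(s, v) = 1/(v - 8/7) = 1/(-8/7 + v))
a(-7, ((4 + 5)**2 + (G - 1)/(-7 + 8))/(10 - 8))/(-783) = (7/(-8 + 7*(((4 + 5)**2 + (-6 - 1)/(-7 + 8))/(10 - 8))))/(-783) = (7/(-8 + 7*((9**2 - 7/1)/2)))*(-1/783) = (7/(-8 + 7*((81 - 7*1)*(1/2))))*(-1/783) = (7/(-8 + 7*((81 - 7)*(1/2))))*(-1/783) = (7/(-8 + 7*(74*(1/2))))*(-1/783) = (7/(-8 + 7*37))*(-1/783) = (7/(-8 + 259))*(-1/783) = (7/251)*(-1/783) = -7/196533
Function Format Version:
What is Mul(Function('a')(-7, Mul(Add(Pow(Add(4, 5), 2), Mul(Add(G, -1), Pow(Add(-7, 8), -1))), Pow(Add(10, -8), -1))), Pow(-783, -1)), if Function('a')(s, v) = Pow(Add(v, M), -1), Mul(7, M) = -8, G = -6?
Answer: Rational(-7, 196533) ≈ -3.5617e-5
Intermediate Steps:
M = Rational(-8, 7) (M = Mul(Rational(1, 7), -8) = Rational(-8, 7) ≈ -1.1429)
Function('a')(s, v) = Pow(Add(Rational(-8, 7), v), -1) (Function('a')(s, v) = Pow(Add(v, Rational(-8, 7)), -1) = Pow(Add(Rational(-8, 7), v), -1))
Mul(Function('a')(-7, Mul(Add(Pow(Add(4, 5), 2), Mul(Add(G, -1), Pow(Add(-7, 8), -1))), Pow(Add(10, -8), -1))), Pow(-783, -1)) = Mul(Mul(7, Pow(Add(-8, Mul(7, Mul(Add(Pow(Add(4, 5), 2), Mul(Add(-6, -1), Pow(Add(-7, 8), -1))), Pow(Add(10, -8), -1)))), -1)), Pow(-783, -1)) = Mul(Mul(7, Pow(Add(-8, Mul(7, Mul(Add(Pow(9, 2), Mul(-7, Pow(1, -1))), Pow(2, -1)))), -1)), Rational(-1, 783)) = Mul(Mul(7, Pow(Add(-8, Mul(7, Mul(Add(81, Mul(-7, 1)), Rational(1, 2)))), -1)), Rational(-1, 783)) = Mul(Mul(7, Pow(Add(-8, Mul(7, Mul(Add(81, -7), Rational(1, 2)))), -1)), Rational(-1, 783)) = Mul(Mul(7, Pow(Add(-8, Mul(7, Mul(74, Rational(1, 2)))), -1)), Rational(-1, 783)) = Mul(Mul(7, Pow(Add(-8, Mul(7, 37)), -1)), Rational(-1, 783)) = Mul(Mul(7, Pow(Add(-8, 259), -1)), Rational(-1, 783)) = Mul(Mul(7, Pow(251, -1)), Rational(-1, 783)) = Mul(Mul(7, Rational(1, 251)), Rational(-1, 783)) = Mul(Rational(7, 251), Rational(-1, 783)) = Rational(-7, 196533)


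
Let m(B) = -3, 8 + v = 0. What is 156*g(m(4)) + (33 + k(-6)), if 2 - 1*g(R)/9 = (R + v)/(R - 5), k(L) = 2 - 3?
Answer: 1819/2 ≈ 909.50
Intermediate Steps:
v = -8 (v = -8 + 0 = -8)
k(L) = -1
g(R) = 18 - 9*(-8 + R)/(-5 + R) (g(R) = 18 - 9*(R - 8)/(R - 5) = 18 - 9*(-8 + R)/(-5 + R))
156*g(m(4)) + (33 + k(-6)) = 156*(9*(-2 - 3)/(-5 - 3)) + (33 - 1) = 156*(9*(-5)/(-8)) + 32 = 156*(9*(-1/8)*(-5)) + 32 = 156*(45/8) + 32 = 1755/2 + 32 = 1819/2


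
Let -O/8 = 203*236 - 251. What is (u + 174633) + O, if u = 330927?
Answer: 124304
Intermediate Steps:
O = -381256 (O = -8*(203*236 - 251) = -8*(47908 - 251) = -8*47657 = -381256)
(u + 174633) + O = (330927 + 174633) - 381256 = 505560 - 381256 = 124304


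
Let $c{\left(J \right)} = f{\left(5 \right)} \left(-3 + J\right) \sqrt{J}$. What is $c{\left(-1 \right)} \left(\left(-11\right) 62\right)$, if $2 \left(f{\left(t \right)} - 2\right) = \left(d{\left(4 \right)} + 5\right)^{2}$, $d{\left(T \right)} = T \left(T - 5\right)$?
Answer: $6820 i \approx 6820.0 i$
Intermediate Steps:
$d{\left(T \right)} = T \left(-5 + T\right)$
$f{\left(t \right)} = \frac{5}{2}$ ($f{\left(t \right)} = 2 + \frac{\left(4 \left(-5 + 4\right) + 5\right)^{2}}{2} = 2 + \frac{\left(4 \left(-1\right) + 5\right)^{2}}{2} = 2 + \frac{\left(-4 + 5\right)^{2}}{2} = 2 + \frac{1^{2}}{2} = 2 + \frac{1}{2} \cdot 1 = 2 + \frac{1}{2} = \frac{5}{2}$)
$c{\left(J \right)} = \sqrt{J} \left(- \frac{15}{2} + \frac{5 J}{2}\right)$ ($c{\left(J \right)} = \frac{5 \left(-3 + J\right)}{2} \sqrt{J} = \left(- \frac{15}{2} + \frac{5 J}{2}\right) \sqrt{J} = \sqrt{J} \left(- \frac{15}{2} + \frac{5 J}{2}\right)$)
$c{\left(-1 \right)} \left(\left(-11\right) 62\right) = \frac{5 \sqrt{-1} \left(-3 - 1\right)}{2} \left(\left(-11\right) 62\right) = \frac{5}{2} i \left(-4\right) \left(-682\right) = - 10 i \left(-682\right) = 6820 i$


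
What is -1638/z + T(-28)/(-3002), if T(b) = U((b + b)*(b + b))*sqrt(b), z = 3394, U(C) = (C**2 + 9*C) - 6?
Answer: -819/1697 - 9862714*I*sqrt(7)/1501 ≈ -0.48262 - 17385.0*I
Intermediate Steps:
U(C) = -6 + C**2 + 9*C
T(b) = sqrt(b)*(-6 + 16*b**4 + 36*b**2) (T(b) = (-6 + ((b + b)*(b + b))**2 + 9*((b + b)*(b + b)))*sqrt(b) = (-6 + ((2*b)*(2*b))**2 + 9*((2*b)*(2*b)))*sqrt(b) = (-6 + (4*b**2)**2 + 9*(4*b**2))*sqrt(b) = (-6 + 16*b**4 + 36*b**2)*sqrt(b) = sqrt(b)*(-6 + 16*b**4 + 36*b**2))
-1638/z + T(-28)/(-3002) = -1638/3394 + (sqrt(-28)*(-6 + 16*(-28)**4 + 36*(-28)**2))/(-3002) = -1638*1/3394 + ((2*I*sqrt(7))*(-6 + 16*614656 + 36*784))*(-1/3002) = -819/1697 + ((2*I*sqrt(7))*(-6 + 9834496 + 28224))*(-1/3002) = -819/1697 + ((2*I*sqrt(7))*9862714)*(-1/3002) = -819/1697 + (19725428*I*sqrt(7))*(-1/3002) = -819/1697 - 9862714*I*sqrt(7)/1501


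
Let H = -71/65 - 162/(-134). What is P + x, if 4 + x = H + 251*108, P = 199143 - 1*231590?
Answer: -23268257/4355 ≈ -5342.9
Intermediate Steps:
P = -32447 (P = 199143 - 231590 = -32447)
H = 508/4355 (H = -71*1/65 - 162*(-1/134) = -71/65 + 81/67 = 508/4355 ≈ 0.11665)
x = 118038428/4355 (x = -4 + (508/4355 + 251*108) = -4 + (508/4355 + 27108) = -4 + 118055848/4355 = 118038428/4355 ≈ 27104.)
P + x = -32447 + 118038428/4355 = -23268257/4355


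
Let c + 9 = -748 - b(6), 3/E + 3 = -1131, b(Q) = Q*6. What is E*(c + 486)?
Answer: 307/378 ≈ 0.81217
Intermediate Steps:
b(Q) = 6*Q
E = -1/378 (E = 3/(-3 - 1131) = 3/(-1134) = 3*(-1/1134) = -1/378 ≈ -0.0026455)
c = -793 (c = -9 + (-748 - 6*6) = -9 + (-748 - 1*36) = -9 + (-748 - 36) = -9 - 784 = -793)
E*(c + 486) = -(-793 + 486)/378 = -1/378*(-307) = 307/378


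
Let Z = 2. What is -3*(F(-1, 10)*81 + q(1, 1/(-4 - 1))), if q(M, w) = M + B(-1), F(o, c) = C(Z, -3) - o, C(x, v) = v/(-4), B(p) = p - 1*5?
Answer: -1641/4 ≈ -410.25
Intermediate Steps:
B(p) = -5 + p (B(p) = p - 5 = -5 + p)
C(x, v) = -v/4 (C(x, v) = v*(-¼) = -v/4)
F(o, c) = ¾ - o (F(o, c) = -¼*(-3) - o = ¾ - o)
q(M, w) = -6 + M (q(M, w) = M + (-5 - 1) = M - 6 = -6 + M)
-3*(F(-1, 10)*81 + q(1, 1/(-4 - 1))) = -3*((¾ - 1*(-1))*81 + (-6 + 1)) = -3*((¾ + 1)*81 - 5) = -3*((7/4)*81 - 5) = -3*(567/4 - 5) = -3*547/4 = -1641/4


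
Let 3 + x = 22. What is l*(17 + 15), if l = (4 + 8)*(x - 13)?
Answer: 2304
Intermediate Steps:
x = 19 (x = -3 + 22 = 19)
l = 72 (l = (4 + 8)*(19 - 13) = 12*6 = 72)
l*(17 + 15) = 72*(17 + 15) = 72*32 = 2304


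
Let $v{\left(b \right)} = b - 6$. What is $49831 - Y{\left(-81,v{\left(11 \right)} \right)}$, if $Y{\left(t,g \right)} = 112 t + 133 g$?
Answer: $58238$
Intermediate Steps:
$v{\left(b \right)} = -6 + b$ ($v{\left(b \right)} = b - 6 = -6 + b$)
$49831 - Y{\left(-81,v{\left(11 \right)} \right)} = 49831 - \left(112 \left(-81\right) + 133 \left(-6 + 11\right)\right) = 49831 - \left(-9072 + 133 \cdot 5\right) = 49831 - \left(-9072 + 665\right) = 49831 - -8407 = 49831 + 8407 = 58238$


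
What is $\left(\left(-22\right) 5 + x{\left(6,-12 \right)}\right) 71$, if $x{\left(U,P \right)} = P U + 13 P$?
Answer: $-23998$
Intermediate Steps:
$x{\left(U,P \right)} = 13 P + P U$
$\left(\left(-22\right) 5 + x{\left(6,-12 \right)}\right) 71 = \left(\left(-22\right) 5 - 12 \left(13 + 6\right)\right) 71 = \left(-110 - 228\right) 71 = \left(-338\right) 71 = -23998$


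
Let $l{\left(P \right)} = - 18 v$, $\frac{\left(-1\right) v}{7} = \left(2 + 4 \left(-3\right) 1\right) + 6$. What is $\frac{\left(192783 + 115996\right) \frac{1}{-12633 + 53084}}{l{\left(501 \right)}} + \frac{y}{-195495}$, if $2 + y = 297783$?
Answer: $- \frac{2043772174343}{1328538665160} \approx -1.5384$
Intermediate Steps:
$y = 297781$ ($y = -2 + 297783 = 297781$)
$v = 28$ ($v = - 7 \left(\left(2 + 4 \left(-3\right) 1\right) + 6\right) = - 7 \left(\left(2 - 12\right) + 6\right) = - 7 \left(-10 + 6\right) = \left(-7\right) \left(-4\right) = 28$)
$l{\left(P \right)} = -504$ ($l{\left(P \right)} = \left(-18\right) 28 = -504$)
$\frac{\left(192783 + 115996\right) \frac{1}{-12633 + 53084}}{l{\left(501 \right)}} + \frac{y}{-195495} = \frac{\left(192783 + 115996\right) \frac{1}{-12633 + 53084}}{-504} + \frac{297781}{-195495} = \frac{308779}{40451} \left(- \frac{1}{504}\right) + 297781 \left(- \frac{1}{195495}\right) = 308779 \cdot \frac{1}{40451} \left(- \frac{1}{504}\right) - \frac{297781}{195495} = \frac{308779}{40451} \left(- \frac{1}{504}\right) - \frac{297781}{195495} = - \frac{308779}{20387304} - \frac{297781}{195495} = - \frac{2043772174343}{1328538665160}$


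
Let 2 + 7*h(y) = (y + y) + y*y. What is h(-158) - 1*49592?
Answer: -322498/7 ≈ -46071.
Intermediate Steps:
h(y) = -2/7 + y²/7 + 2*y/7 (h(y) = -2/7 + ((y + y) + y*y)/7 = -2/7 + (2*y + y²)/7 = -2/7 + (y² + 2*y)/7 = -2/7 + (y²/7 + 2*y/7) = -2/7 + y²/7 + 2*y/7)
h(-158) - 1*49592 = (-2/7 + (⅐)*(-158)² + (2/7)*(-158)) - 1*49592 = (-2/7 + (⅐)*24964 - 316/7) - 49592 = (-2/7 + 24964/7 - 316/7) - 49592 = 24646/7 - 49592 = -322498/7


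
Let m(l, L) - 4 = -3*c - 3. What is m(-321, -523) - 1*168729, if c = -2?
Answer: -168722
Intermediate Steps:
m(l, L) = 7 (m(l, L) = 4 + (-3*(-2) - 3) = 4 + (6 - 3) = 4 + 3 = 7)
m(-321, -523) - 1*168729 = 7 - 1*168729 = 7 - 168729 = -168722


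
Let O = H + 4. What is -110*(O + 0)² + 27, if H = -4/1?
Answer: 27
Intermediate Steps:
H = -4 (H = -4*1 = -4)
O = 0 (O = -4 + 4 = 0)
-110*(O + 0)² + 27 = -110*(0 + 0)² + 27 = -110*0² + 27 = -110*0 + 27 = 0 + 27 = 27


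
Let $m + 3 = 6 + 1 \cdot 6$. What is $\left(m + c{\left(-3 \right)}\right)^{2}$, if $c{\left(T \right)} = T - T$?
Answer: $81$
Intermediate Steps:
$c{\left(T \right)} = 0$
$m = 9$ ($m = -3 + \left(6 + 1 \cdot 6\right) = -3 + \left(6 + 6\right) = -3 + 12 = 9$)
$\left(m + c{\left(-3 \right)}\right)^{2} = \left(9 + 0\right)^{2} = 9^{2} = 81$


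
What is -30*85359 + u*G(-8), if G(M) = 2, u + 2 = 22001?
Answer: -2516772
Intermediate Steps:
u = 21999 (u = -2 + 22001 = 21999)
-30*85359 + u*G(-8) = -30*85359 + 21999*2 = -2560770 + 43998 = -2516772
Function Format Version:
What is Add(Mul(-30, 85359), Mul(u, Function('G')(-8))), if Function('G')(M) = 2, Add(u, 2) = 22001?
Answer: -2516772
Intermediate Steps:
u = 21999 (u = Add(-2, 22001) = 21999)
Add(Mul(-30, 85359), Mul(u, Function('G')(-8))) = Add(Mul(-30, 85359), Mul(21999, 2)) = Add(-2560770, 43998) = -2516772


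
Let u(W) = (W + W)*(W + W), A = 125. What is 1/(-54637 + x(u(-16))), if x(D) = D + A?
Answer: -1/53488 ≈ -1.8696e-5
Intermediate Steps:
u(W) = 4*W² (u(W) = (2*W)*(2*W) = 4*W²)
x(D) = 125 + D (x(D) = D + 125 = 125 + D)
1/(-54637 + x(u(-16))) = 1/(-54637 + (125 + 4*(-16)²)) = 1/(-54637 + (125 + 4*256)) = 1/(-54637 + (125 + 1024)) = 1/(-54637 + 1149) = 1/(-53488) = -1/53488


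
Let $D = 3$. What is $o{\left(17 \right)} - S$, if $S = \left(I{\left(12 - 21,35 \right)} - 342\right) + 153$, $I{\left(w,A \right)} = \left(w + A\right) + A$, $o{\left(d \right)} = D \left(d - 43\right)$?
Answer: $50$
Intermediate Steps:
$o{\left(d \right)} = -129 + 3 d$ ($o{\left(d \right)} = 3 \left(d - 43\right) = 3 \left(-43 + d\right) = -129 + 3 d$)
$I{\left(w,A \right)} = w + 2 A$ ($I{\left(w,A \right)} = \left(A + w\right) + A = w + 2 A$)
$S = -128$ ($S = \left(\left(\left(12 - 21\right) + 2 \cdot 35\right) - 342\right) + 153 = \left(\left(\left(12 - 21\right) + 70\right) - 342\right) + 153 = \left(\left(-9 + 70\right) - 342\right) + 153 = \left(61 - 342\right) + 153 = -281 + 153 = -128$)
$o{\left(17 \right)} - S = \left(-129 + 3 \cdot 17\right) - -128 = \left(-129 + 51\right) + 128 = -78 + 128 = 50$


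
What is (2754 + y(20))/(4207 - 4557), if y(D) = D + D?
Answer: -1397/175 ≈ -7.9829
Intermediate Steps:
y(D) = 2*D
(2754 + y(20))/(4207 - 4557) = (2754 + 2*20)/(4207 - 4557) = (2754 + 40)/(-350) = 2794*(-1/350) = -1397/175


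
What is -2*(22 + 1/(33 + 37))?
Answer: -1541/35 ≈ -44.029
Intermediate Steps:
-2*(22 + 1/(33 + 37)) = -2*(22 + 1/70) = -2*1541/70 = -1*1541/35 = -1541/35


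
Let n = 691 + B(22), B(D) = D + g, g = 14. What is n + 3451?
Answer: 4178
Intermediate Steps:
B(D) = 14 + D (B(D) = D + 14 = 14 + D)
n = 727 (n = 691 + (14 + 22) = 691 + 36 = 727)
n + 3451 = 727 + 3451 = 4178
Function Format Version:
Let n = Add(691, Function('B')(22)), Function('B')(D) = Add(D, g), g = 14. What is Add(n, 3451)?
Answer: 4178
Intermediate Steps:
Function('B')(D) = Add(14, D) (Function('B')(D) = Add(D, 14) = Add(14, D))
n = 727 (n = Add(691, Add(14, 22)) = Add(691, 36) = 727)
Add(n, 3451) = Add(727, 3451) = 4178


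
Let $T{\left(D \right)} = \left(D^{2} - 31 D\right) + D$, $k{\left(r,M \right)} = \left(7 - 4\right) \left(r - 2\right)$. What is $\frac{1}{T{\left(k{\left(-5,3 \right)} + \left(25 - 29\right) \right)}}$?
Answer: $\frac{1}{1375} \approx 0.00072727$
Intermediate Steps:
$k{\left(r,M \right)} = -6 + 3 r$ ($k{\left(r,M \right)} = 3 \left(-2 + r\right) = -6 + 3 r$)
$T{\left(D \right)} = D^{2} - 30 D$
$\frac{1}{T{\left(k{\left(-5,3 \right)} + \left(25 - 29\right) \right)}} = \frac{1}{\left(\left(-6 + 3 \left(-5\right)\right) + \left(25 - 29\right)\right) \left(-30 + \left(\left(-6 + 3 \left(-5\right)\right) + \left(25 - 29\right)\right)\right)} = \frac{1}{\left(\left(-6 - 15\right) + \left(25 - 29\right)\right) \left(-30 + \left(\left(-6 - 15\right) + \left(25 - 29\right)\right)\right)} = \frac{1}{\left(-21 - 4\right) \left(-30 - 25\right)} = \frac{1}{\left(-25\right) \left(-30 - 25\right)} = \frac{1}{\left(-25\right) \left(-55\right)} = \frac{1}{1375}$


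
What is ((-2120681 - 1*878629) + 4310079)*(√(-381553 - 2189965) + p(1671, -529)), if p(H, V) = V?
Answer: -693396801 + 1310769*I*√2571518 ≈ -6.934e+8 + 2.1019e+9*I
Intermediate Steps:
((-2120681 - 1*878629) + 4310079)*(√(-381553 - 2189965) + p(1671, -529)) = ((-2120681 - 1*878629) + 4310079)*(√(-381553 - 2189965) - 529) = ((-2120681 - 878629) + 4310079)*(√(-2571518) - 529) = (-2999310 + 4310079)*(I*√2571518 - 529) = 1310769*(-529 + I*√2571518) = -693396801 + 1310769*I*√2571518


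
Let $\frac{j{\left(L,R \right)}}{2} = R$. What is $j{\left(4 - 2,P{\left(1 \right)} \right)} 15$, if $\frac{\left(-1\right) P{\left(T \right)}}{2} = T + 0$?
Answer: $-60$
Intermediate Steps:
$P{\left(T \right)} = - 2 T$ ($P{\left(T \right)} = - 2 \left(T + 0\right) = - 2 T$)
$j{\left(L,R \right)} = 2 R$
$j{\left(4 - 2,P{\left(1 \right)} \right)} 15 = 2 \left(\left(-2\right) 1\right) 15 = 2 \left(-2\right) 15 = \left(-4\right) 15 = -60$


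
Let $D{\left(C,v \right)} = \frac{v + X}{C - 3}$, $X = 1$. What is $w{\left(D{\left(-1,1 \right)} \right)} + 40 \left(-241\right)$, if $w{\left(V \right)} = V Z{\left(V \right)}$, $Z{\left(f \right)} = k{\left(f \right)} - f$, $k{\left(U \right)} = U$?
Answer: $-9640$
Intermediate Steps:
$D{\left(C,v \right)} = \frac{1 + v}{-3 + C}$ ($D{\left(C,v \right)} = \frac{v + 1}{C - 3} = \frac{1 + v}{-3 + C}$)
$Z{\left(f \right)} = 0$ ($Z{\left(f \right)} = f - f = 0$)
$w{\left(V \right)} = 0$ ($w{\left(V \right)} = V 0 = 0$)
$w{\left(D{\left(-1,1 \right)} \right)} + 40 \left(-241\right) = 0 + 40 \left(-241\right) = 0 - 9640 = -9640$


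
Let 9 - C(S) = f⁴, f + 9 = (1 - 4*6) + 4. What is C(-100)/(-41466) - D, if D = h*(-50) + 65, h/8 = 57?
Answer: 943344157/41466 ≈ 22750.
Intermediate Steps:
f = -28 (f = -9 + ((1 - 4*6) + 4) = -9 + ((1 - 24) + 4) = -9 + (-23 + 4) = -9 - 19 = -28)
h = 456 (h = 8*57 = 456)
C(S) = -614647 (C(S) = 9 - 1*(-28)⁴ = 9 - 1*614656 = 9 - 614656 = -614647)
D = -22735 (D = 456*(-50) + 65 = -22800 + 65 = -22735)
C(-100)/(-41466) - D = -614647/(-41466) - 1*(-22735) = -614647*(-1/41466) + 22735 = 614647/41466 + 22735 = 943344157/41466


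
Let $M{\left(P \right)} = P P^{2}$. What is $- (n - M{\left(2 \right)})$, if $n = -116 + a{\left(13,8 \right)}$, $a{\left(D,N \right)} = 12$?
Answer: $112$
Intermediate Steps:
$M{\left(P \right)} = P^{3}$
$n = -104$ ($n = -116 + 12 = -104$)
$- (n - M{\left(2 \right)}) = - (-104 - 2^{3}) = - (-104 - 8) = \left(-1\right) \left(-112\right) = 112$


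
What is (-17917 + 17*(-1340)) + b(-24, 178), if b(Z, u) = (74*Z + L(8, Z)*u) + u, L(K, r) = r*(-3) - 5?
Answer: -30369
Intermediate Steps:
L(K, r) = -5 - 3*r (L(K, r) = -3*r - 5 = -5 - 3*r)
b(Z, u) = u + 74*Z + u*(-5 - 3*Z) (b(Z, u) = (74*Z + (-5 - 3*Z)*u) + u = (74*Z + u*(-5 - 3*Z)) + u = u + 74*Z + u*(-5 - 3*Z))
(-17917 + 17*(-1340)) + b(-24, 178) = (-17917 + 17*(-1340)) + (178 + 74*(-24) - 1*178*(5 + 3*(-24))) = (-17917 - 22780) + (178 - 1776 - 1*178*(5 - 72)) = -40697 + (178 - 1776 - 1*178*(-67)) = -40697 + (178 - 1776 + 11926) = -40697 + 10328 = -30369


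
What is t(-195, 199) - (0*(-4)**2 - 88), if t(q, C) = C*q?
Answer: -38717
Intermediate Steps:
t(-195, 199) - (0*(-4)**2 - 88) = 199*(-195) - (0*(-4)**2 - 88) = -38805 - (0*16 - 88) = -38805 - (0 - 88) = -38805 - 1*(-88) = -38805 + 88 = -38717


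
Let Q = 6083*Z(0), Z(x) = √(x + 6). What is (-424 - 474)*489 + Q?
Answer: -439122 + 6083*√6 ≈ -4.2422e+5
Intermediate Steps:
Z(x) = √(6 + x)
Q = 6083*√6 (Q = 6083*√(6 + 0) = 6083*√6 ≈ 14900.)
(-424 - 474)*489 + Q = (-424 - 474)*489 + 6083*√6 = -898*489 + 6083*√6 = -439122 + 6083*√6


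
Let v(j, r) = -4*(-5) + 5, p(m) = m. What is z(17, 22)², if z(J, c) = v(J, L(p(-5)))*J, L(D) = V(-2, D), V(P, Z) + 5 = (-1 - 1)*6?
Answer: 180625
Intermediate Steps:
V(P, Z) = -17 (V(P, Z) = -5 + (-1 - 1)*6 = -5 - 2*6 = -5 - 12 = -17)
L(D) = -17
v(j, r) = 25 (v(j, r) = 20 + 5 = 25)
z(J, c) = 25*J
z(17, 22)² = (25*17)² = 425² = 180625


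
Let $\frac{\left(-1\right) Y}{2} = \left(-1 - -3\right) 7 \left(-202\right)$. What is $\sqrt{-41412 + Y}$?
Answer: $2 i \sqrt{8939} \approx 189.09 i$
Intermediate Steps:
$Y = 5656$ ($Y = - 2 \left(-1 - -3\right) 7 \left(-202\right) = - 2 \left(-1 + 3\right) \left(-1414\right) = - 2 \cdot 2 \left(-1414\right) = \left(-2\right) \left(-2828\right) = 5656$)
$\sqrt{-41412 + Y} = \sqrt{-41412 + 5656} = \sqrt{-35756} = 2 i \sqrt{8939}$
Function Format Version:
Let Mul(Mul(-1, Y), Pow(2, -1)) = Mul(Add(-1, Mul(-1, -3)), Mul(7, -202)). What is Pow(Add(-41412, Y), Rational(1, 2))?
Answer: Mul(2, I, Pow(8939, Rational(1, 2))) ≈ Mul(189.09, I)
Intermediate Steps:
Y = 5656 (Y = Mul(-2, Mul(Add(-1, Mul(-1, -3)), Mul(7, -202))) = Mul(-2, Mul(Add(-1, 3), -1414)) = Mul(-2, Mul(2, -1414)) = Mul(-2, -2828) = 5656)
Pow(Add(-41412, Y), Rational(1, 2)) = Pow(Add(-41412, 5656), Rational(1, 2)) = Pow(-35756, Rational(1, 2)) = Mul(2, I, Pow(8939, Rational(1, 2)))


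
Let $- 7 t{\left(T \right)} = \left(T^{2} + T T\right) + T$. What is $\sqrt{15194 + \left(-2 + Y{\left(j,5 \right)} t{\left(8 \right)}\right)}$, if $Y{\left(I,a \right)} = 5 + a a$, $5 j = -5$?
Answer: $\frac{2 \sqrt{178962}}{7} \approx 120.87$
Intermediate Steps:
$t{\left(T \right)} = - \frac{2 T^{2}}{7} - \frac{T}{7}$ ($t{\left(T \right)} = - \frac{\left(T^{2} + T T\right) + T}{7} = - \frac{\left(T^{2} + T^{2}\right) + T}{7} = - \frac{2 T^{2} + T}{7} = - \frac{T + 2 T^{2}}{7} = - \frac{2 T^{2}}{7} - \frac{T}{7}$)
$j = -1$ ($j = \frac{1}{5} \left(-5\right) = -1$)
$Y{\left(I,a \right)} = 5 + a^{2}$
$\sqrt{15194 + \left(-2 + Y{\left(j,5 \right)} t{\left(8 \right)}\right)} = \sqrt{15194 + \left(-2 + \left(5 + 5^{2}\right) \left(\left(- \frac{1}{7}\right) 8 \left(1 + 2 \cdot 8\right)\right)\right)} = \sqrt{15194 + \left(-2 + \left(5 + 25\right) \left(\left(- \frac{1}{7}\right) 8 \left(1 + 16\right)\right)\right)} = \sqrt{15194 + \left(-2 + 30 \left(\left(- \frac{1}{7}\right) 8 \cdot 17\right)\right)} = \sqrt{15194 + \left(-2 + 30 \left(- \frac{136}{7}\right)\right)} = \sqrt{15194 - \frac{4094}{7}} = \sqrt{\frac{102264}{7}} = \frac{2 \sqrt{178962}}{7}$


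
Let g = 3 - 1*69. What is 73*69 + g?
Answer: 4971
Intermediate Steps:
g = -66 (g = 3 - 69 = -66)
73*69 + g = 73*69 - 66 = 5037 - 66 = 4971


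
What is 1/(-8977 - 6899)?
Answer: -1/15876 ≈ -6.2988e-5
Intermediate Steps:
1/(-8977 - 6899) = 1/(-15876) = -1/15876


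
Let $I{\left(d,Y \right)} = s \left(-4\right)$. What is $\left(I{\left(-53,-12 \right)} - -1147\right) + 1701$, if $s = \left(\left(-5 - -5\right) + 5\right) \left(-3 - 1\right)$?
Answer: $2928$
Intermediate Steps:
$s = -20$ ($s = \left(\left(-5 + 5\right) + 5\right) \left(-4\right) = \left(0 + 5\right) \left(-4\right) = 5 \left(-4\right) = -20$)
$I{\left(d,Y \right)} = 80$ ($I{\left(d,Y \right)} = \left(-20\right) \left(-4\right) = 80$)
$\left(I{\left(-53,-12 \right)} - -1147\right) + 1701 = \left(80 - -1147\right) + 1701 = \left(80 + 1147\right) + 1701 = 1227 + 1701 = 2928$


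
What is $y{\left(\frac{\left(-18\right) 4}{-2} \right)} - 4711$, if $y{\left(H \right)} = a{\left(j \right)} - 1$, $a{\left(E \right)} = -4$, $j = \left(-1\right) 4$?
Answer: $-4716$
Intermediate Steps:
$j = -4$
$y{\left(H \right)} = -5$ ($y{\left(H \right)} = -4 - 1 = -5$)
$y{\left(\frac{\left(-18\right) 4}{-2} \right)} - 4711 = -5 - 4711 = -4716$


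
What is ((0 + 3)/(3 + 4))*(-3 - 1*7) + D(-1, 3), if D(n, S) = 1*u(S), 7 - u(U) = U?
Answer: -2/7 ≈ -0.28571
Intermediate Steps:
u(U) = 7 - U
D(n, S) = 7 - S (D(n, S) = 1*(7 - S) = 7 - S)
((0 + 3)/(3 + 4))*(-3 - 1*7) + D(-1, 3) = ((0 + 3)/(3 + 4))*(-3 - 1*7) + (7 - 1*3) = (3/7)*(-3 - 7) + (7 - 3) = (3*(1/7))*(-10) + 4 = (3/7)*(-10) + 4 = -30/7 + 4 = -2/7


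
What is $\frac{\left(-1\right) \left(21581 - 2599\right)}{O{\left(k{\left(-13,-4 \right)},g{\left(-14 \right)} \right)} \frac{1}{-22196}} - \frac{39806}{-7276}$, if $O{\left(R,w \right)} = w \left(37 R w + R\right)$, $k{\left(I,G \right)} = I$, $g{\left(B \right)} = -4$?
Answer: $- \frac{383156572651}{6952218} \approx -55113.0$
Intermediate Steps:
$O{\left(R,w \right)} = w \left(R + 37 R w\right)$ ($O{\left(R,w \right)} = w \left(37 R w + R\right) = w \left(R + 37 R w\right)$)
$\frac{\left(-1\right) \left(21581 - 2599\right)}{O{\left(k{\left(-13,-4 \right)},g{\left(-14 \right)} \right)} \frac{1}{-22196}} - \frac{39806}{-7276} = \frac{\left(-1\right) \left(21581 - 2599\right)}{\left(-13\right) \left(-4\right) \left(1 + 37 \left(-4\right)\right) \frac{1}{-22196}} - \frac{39806}{-7276} = \frac{\left(-1\right) 18982}{\left(-13\right) \left(-4\right) \left(1 - 148\right) \left(- \frac{1}{22196}\right)} - - \frac{19903}{3638} = - \frac{18982}{\left(-13\right) \left(-4\right) \left(-147\right) \left(- \frac{1}{22196}\right)} + \frac{19903}{3638} = - \frac{18982}{\left(-7644\right) \left(- \frac{1}{22196}\right)} + \frac{19903}{3638} = - \frac{18982}{\frac{1911}{5549}} + \frac{19903}{3638} = \left(-18982\right) \frac{5549}{1911} + \frac{19903}{3638} = - \frac{105331118}{1911} + \frac{19903}{3638} = - \frac{383156572651}{6952218}$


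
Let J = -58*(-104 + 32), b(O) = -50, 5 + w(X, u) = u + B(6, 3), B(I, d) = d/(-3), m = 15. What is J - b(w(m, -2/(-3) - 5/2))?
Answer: 4226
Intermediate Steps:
B(I, d) = -d/3 (B(I, d) = d*(-⅓) = -d/3)
w(X, u) = -6 + u (w(X, u) = -5 + (u - ⅓*3) = -5 + (u - 1) = -5 + (-1 + u) = -6 + u)
J = 4176 (J = -58*(-72) = 4176)
J - b(w(m, -2/(-3) - 5/2)) = 4176 - 1*(-50) = 4176 + 50 = 4226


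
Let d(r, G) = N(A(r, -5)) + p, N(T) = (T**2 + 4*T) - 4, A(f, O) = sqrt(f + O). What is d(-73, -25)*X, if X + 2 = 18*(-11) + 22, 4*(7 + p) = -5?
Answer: 32129/2 - 712*I*sqrt(78) ≈ 16065.0 - 6288.2*I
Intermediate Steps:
A(f, O) = sqrt(O + f)
p = -33/4 (p = -7 + (1/4)*(-5) = -7 - 5/4 = -33/4 ≈ -8.2500)
X = -178 (X = -2 + (18*(-11) + 22) = -2 + (-198 + 22) = -2 - 176 = -178)
N(T) = -4 + T**2 + 4*T
d(r, G) = -69/4 + r + 4*sqrt(-5 + r) (d(r, G) = (-4 + (sqrt(-5 + r))**2 + 4*sqrt(-5 + r)) - 33/4 = (-4 + (-5 + r) + 4*sqrt(-5 + r)) - 33/4 = (-9 + r + 4*sqrt(-5 + r)) - 33/4 = -69/4 + r + 4*sqrt(-5 + r))
d(-73, -25)*X = (-69/4 - 73 + 4*sqrt(-5 - 73))*(-178) = (-69/4 - 73 + 4*sqrt(-78))*(-178) = (-69/4 - 73 + 4*(I*sqrt(78)))*(-178) = (-69/4 - 73 + 4*I*sqrt(78))*(-178) = (-361/4 + 4*I*sqrt(78))*(-178) = 32129/2 - 712*I*sqrt(78)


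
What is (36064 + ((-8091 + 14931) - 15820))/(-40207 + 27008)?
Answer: -27084/13199 ≈ -2.0520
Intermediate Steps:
(36064 + ((-8091 + 14931) - 15820))/(-40207 + 27008) = (36064 + (6840 - 15820))/(-13199) = (36064 - 8980)*(-1/13199) = 27084*(-1/13199) = -27084/13199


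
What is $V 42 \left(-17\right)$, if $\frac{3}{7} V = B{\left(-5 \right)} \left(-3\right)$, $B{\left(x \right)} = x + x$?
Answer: $-49980$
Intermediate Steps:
$B{\left(x \right)} = 2 x$
$V = 70$ ($V = \frac{7 \cdot 2 \left(-5\right) \left(-3\right)}{3} = \frac{7 \left(\left(-10\right) \left(-3\right)\right)}{3} = \frac{7}{3} \cdot 30 = 70$)
$V 42 \left(-17\right) = 70 \cdot 42 \left(-17\right) = 2940 \left(-17\right) = -49980$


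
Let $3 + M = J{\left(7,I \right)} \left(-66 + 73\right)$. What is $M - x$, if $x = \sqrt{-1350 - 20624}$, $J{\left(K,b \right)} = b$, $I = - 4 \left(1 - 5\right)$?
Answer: $109 - i \sqrt{21974} \approx 109.0 - 148.24 i$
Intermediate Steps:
$I = 16$ ($I = \left(-4\right) \left(-4\right) = 16$)
$x = i \sqrt{21974}$ ($x = \sqrt{-21974} = i \sqrt{21974} \approx 148.24 i$)
$M = 109$ ($M = -3 + 16 \left(-66 + 73\right) = -3 + 16 \cdot 7 = -3 + 112 = 109$)
$M - x = 109 - i \sqrt{21974}$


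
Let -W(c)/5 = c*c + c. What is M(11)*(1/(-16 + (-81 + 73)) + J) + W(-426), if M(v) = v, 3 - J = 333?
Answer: -21813131/24 ≈ -9.0888e+5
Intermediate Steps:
J = -330 (J = 3 - 1*333 = 3 - 333 = -330)
W(c) = -5*c - 5*c² (W(c) = -5*(c*c + c) = -5*(c² + c) = -5*(c + c²) = -5*c - 5*c²)
M(11)*(1/(-16 + (-81 + 73)) + J) + W(-426) = 11*(1/(-16 + (-81 + 73)) - 330) - 5*(-426)*(1 - 426) = 11*(1/(-16 - 8) - 330) - 5*(-426)*(-425) = 11*(1/(-24) - 330) - 905250 = 11*(-1/24 - 330) - 905250 = 11*(-7921/24) - 905250 = -87131/24 - 905250 = -21813131/24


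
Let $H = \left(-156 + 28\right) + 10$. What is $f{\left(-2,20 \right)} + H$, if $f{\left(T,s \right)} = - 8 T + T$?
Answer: $-104$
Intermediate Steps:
$f{\left(T,s \right)} = - 7 T$
$H = -118$ ($H = -128 + 10 = -118$)
$f{\left(-2,20 \right)} + H = \left(-7\right) \left(-2\right) - 118 = 14 - 118 = -104$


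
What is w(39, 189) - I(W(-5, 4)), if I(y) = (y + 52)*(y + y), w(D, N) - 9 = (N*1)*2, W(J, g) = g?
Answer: -61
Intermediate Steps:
w(D, N) = 9 + 2*N (w(D, N) = 9 + (N*1)*2 = 9 + N*2 = 9 + 2*N)
I(y) = 2*y*(52 + y) (I(y) = (52 + y)*(2*y) = 2*y*(52 + y))
w(39, 189) - I(W(-5, 4)) = (9 + 2*189) - 2*4*(52 + 4) = (9 + 378) - 2*4*56 = 387 - 1*448 = 387 - 448 = -61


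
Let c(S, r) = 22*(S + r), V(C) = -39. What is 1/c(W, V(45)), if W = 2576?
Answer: 1/55814 ≈ 1.7917e-5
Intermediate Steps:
c(S, r) = 22*S + 22*r
1/c(W, V(45)) = 1/(22*2576 + 22*(-39)) = 1/(56672 - 858) = 1/55814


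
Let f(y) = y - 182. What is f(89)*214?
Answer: -19902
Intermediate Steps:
f(y) = -182 + y
f(89)*214 = (-182 + 89)*214 = -93*214 = -19902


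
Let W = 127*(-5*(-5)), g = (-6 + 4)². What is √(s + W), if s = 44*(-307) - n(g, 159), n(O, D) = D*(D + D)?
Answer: I*√60895 ≈ 246.77*I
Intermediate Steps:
g = 4 (g = (-2)² = 4)
n(O, D) = 2*D² (n(O, D) = D*(2*D) = 2*D²)
s = -64070 (s = 44*(-307) - 2*159² = -13508 - 2*25281 = -13508 - 1*50562 = -13508 - 50562 = -64070)
W = 3175 (W = 127*25 = 3175)
√(s + W) = √(-64070 + 3175) = √(-60895) = I*√60895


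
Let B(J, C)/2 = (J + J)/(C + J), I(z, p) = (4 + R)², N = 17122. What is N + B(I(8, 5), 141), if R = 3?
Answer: 1626688/95 ≈ 17123.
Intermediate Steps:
I(z, p) = 49 (I(z, p) = (4 + 3)² = 7² = 49)
B(J, C) = 4*J/(C + J) (B(J, C) = 2*((J + J)/(C + J)) = 2*((2*J)/(C + J)) = 2*(2*J/(C + J)) = 4*J/(C + J))
N + B(I(8, 5), 141) = 17122 + 4*49/(141 + 49) = 17122 + 4*49/190 = 17122 + 4*49*(1/190) = 17122 + 98/95 = 1626688/95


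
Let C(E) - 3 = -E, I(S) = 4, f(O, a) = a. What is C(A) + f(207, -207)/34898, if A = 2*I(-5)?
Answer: -174697/34898 ≈ -5.0059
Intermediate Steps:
A = 8 (A = 2*4 = 8)
C(E) = 3 - E
C(A) + f(207, -207)/34898 = (3 - 1*8) - 207/34898 = (3 - 8) - 207*1/34898 = -5 - 207/34898 = -174697/34898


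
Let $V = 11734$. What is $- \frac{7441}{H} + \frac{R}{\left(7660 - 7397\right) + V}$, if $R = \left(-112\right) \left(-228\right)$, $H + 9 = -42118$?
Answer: $\frac{388341583}{168465873} \approx 2.3052$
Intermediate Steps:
$H = -42127$ ($H = -9 - 42118 = -42127$)
$R = 25536$
$- \frac{7441}{H} + \frac{R}{\left(7660 - 7397\right) + V} = - \frac{7441}{-42127} + \frac{25536}{\left(7660 - 7397\right) + 11734} = \left(-7441\right) \left(- \frac{1}{42127}\right) + \frac{25536}{263 + 11734} = \frac{7441}{42127} + \frac{25536}{11997} = \frac{7441}{42127} + 25536 \cdot \frac{1}{11997} = \frac{7441}{42127} + \frac{8512}{3999} = \frac{388341583}{168465873}$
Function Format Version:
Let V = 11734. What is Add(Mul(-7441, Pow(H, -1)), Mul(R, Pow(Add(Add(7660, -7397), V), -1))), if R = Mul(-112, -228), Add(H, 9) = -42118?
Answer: Rational(388341583, 168465873) ≈ 2.3052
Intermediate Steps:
H = -42127 (H = Add(-9, -42118) = -42127)
R = 25536
Add(Mul(-7441, Pow(H, -1)), Mul(R, Pow(Add(Add(7660, -7397), V), -1))) = Add(Mul(-7441, Pow(-42127, -1)), Mul(25536, Pow(Add(Add(7660, -7397), 11734), -1))) = Add(Mul(-7441, Rational(-1, 42127)), Mul(25536, Pow(Add(263, 11734), -1))) = Add(Rational(7441, 42127), Mul(25536, Pow(11997, -1))) = Add(Rational(7441, 42127), Mul(25536, Rational(1, 11997))) = Add(Rational(7441, 42127), Rational(8512, 3999)) = Rational(388341583, 168465873)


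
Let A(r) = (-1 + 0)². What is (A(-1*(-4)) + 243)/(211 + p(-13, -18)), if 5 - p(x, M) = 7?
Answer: 244/209 ≈ 1.1675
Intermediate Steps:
p(x, M) = -2 (p(x, M) = 5 - 1*7 = 5 - 7 = -2)
A(r) = 1 (A(r) = (-1)² = 1)
(A(-1*(-4)) + 243)/(211 + p(-13, -18)) = (1 + 243)/(211 - 2) = 244/209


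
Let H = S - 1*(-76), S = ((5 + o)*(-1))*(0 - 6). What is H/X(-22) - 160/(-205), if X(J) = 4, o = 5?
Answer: 1426/41 ≈ 34.781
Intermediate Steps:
S = 60 (S = ((5 + 5)*(-1))*(0 - 6) = (10*(-1))*(-6) = -10*(-6) = 60)
H = 136 (H = 60 - 1*(-76) = 60 + 76 = 136)
H/X(-22) - 160/(-205) = 136/4 - 160/(-205) = 136*(¼) - 160*(-1/205) = 34 + 32/41 = 1426/41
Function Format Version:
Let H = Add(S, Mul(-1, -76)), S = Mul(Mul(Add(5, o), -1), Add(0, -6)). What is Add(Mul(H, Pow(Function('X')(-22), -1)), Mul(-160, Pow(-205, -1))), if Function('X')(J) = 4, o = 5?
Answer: Rational(1426, 41) ≈ 34.781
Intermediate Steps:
S = 60 (S = Mul(Mul(Add(5, 5), -1), Add(0, -6)) = Mul(Mul(10, -1), -6) = Mul(-10, -6) = 60)
H = 136 (H = Add(60, Mul(-1, -76)) = Add(60, 76) = 136)
Add(Mul(H, Pow(Function('X')(-22), -1)), Mul(-160, Pow(-205, -1))) = Add(Mul(136, Pow(4, -1)), Mul(-160, Pow(-205, -1))) = Add(Mul(136, Rational(1, 4)), Mul(-160, Rational(-1, 205))) = Add(34, Rational(32, 41)) = Rational(1426, 41)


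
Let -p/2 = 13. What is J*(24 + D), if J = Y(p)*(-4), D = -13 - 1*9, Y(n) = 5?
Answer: -40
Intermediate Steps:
p = -26 (p = -2*13 = -26)
D = -22 (D = -13 - 9 = -22)
J = -20 (J = 5*(-4) = -20)
J*(24 + D) = -20*(24 - 22) = -20*2 = -40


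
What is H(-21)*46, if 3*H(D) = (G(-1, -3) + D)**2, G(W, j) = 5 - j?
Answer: 7774/3 ≈ 2591.3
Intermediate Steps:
H(D) = (8 + D)**2/3 (H(D) = ((5 - 1*(-3)) + D)**2/3 = ((5 + 3) + D)**2/3 = (8 + D)**2/3)
H(-21)*46 = ((8 - 21)**2/3)*46 = ((1/3)*(-13)**2)*46 = ((1/3)*169)*46 = (169/3)*46 = 7774/3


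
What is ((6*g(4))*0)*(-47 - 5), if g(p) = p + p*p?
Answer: 0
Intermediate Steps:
g(p) = p + p**2
((6*g(4))*0)*(-47 - 5) = ((6*(4*(1 + 4)))*0)*(-47 - 5) = ((6*(4*5))*0)*(-52) = ((6*20)*0)*(-52) = (120*0)*(-52) = 0*(-52) = 0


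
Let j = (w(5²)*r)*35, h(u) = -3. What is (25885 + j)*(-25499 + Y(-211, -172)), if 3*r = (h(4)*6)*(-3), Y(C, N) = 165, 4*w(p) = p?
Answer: -755523215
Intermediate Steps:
w(p) = p/4
r = 18 (r = (-3*6*(-3))/3 = (-18*(-3))/3 = (⅓)*54 = 18)
j = 7875/2 (j = (((¼)*5²)*18)*35 = (((¼)*25)*18)*35 = ((25/4)*18)*35 = (225/2)*35 = 7875/2 ≈ 3937.5)
(25885 + j)*(-25499 + Y(-211, -172)) = (25885 + 7875/2)*(-25499 + 165) = (59645/2)*(-25334) = -755523215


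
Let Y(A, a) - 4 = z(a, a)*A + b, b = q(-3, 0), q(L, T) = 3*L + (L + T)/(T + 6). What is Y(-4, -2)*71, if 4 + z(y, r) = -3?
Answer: 3195/2 ≈ 1597.5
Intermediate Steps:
q(L, T) = 3*L + (L + T)/(6 + T)
z(y, r) = -7 (z(y, r) = -4 - 3 = -7)
b = -19/2 (b = (0 + 19*(-3) + 3*(-3)*0)/(6 + 0) = (0 - 57 + 0)/6 = (1/6)*(-57) = -19/2 ≈ -9.5000)
Y(A, a) = -11/2 - 7*A (Y(A, a) = 4 + (-7*A - 19/2) = 4 + (-19/2 - 7*A) = -11/2 - 7*A)
Y(-4, -2)*71 = (-11/2 - 7*(-4))*71 = (-11/2 + 28)*71 = (45/2)*71 = 3195/2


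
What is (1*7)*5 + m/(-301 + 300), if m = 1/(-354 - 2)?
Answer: 12461/356 ≈ 35.003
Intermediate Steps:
m = -1/356 (m = 1/(-356) = -1/356 ≈ -0.0028090)
(1*7)*5 + m/(-301 + 300) = (1*7)*5 - 1/(356*(-301 + 300)) = 7*5 - 1/356/(-1) = 35 - 1/356*(-1) = 35 + 1/356 = 12461/356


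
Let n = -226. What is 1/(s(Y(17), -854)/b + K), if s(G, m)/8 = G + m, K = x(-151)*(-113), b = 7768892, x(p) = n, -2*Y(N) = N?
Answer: 1942223/49600489249 ≈ 3.9157e-5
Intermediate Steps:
Y(N) = -N/2
x(p) = -226
K = 25538 (K = -226*(-113) = 25538)
s(G, m) = 8*G + 8*m (s(G, m) = 8*(G + m) = 8*G + 8*m)
1/(s(Y(17), -854)/b + K) = 1/((8*(-½*17) + 8*(-854))/7768892 + 25538) = 1/((8*(-17/2) - 6832)*(1/7768892) + 25538) = 1/((-68 - 6832)*(1/7768892) + 25538) = 1/(-6900*1/7768892 + 25538) = 1/(-1725/1942223 + 25538) = 1/(49600489249/1942223) = 1942223/49600489249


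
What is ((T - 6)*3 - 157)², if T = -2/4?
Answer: 124609/4 ≈ 31152.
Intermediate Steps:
T = -½ (T = -2*¼ = -½ ≈ -0.50000)
((T - 6)*3 - 157)² = ((-½ - 6)*3 - 157)² = (-13/2*3 - 157)² = (-39/2 - 157)² = (-353/2)² = 124609/4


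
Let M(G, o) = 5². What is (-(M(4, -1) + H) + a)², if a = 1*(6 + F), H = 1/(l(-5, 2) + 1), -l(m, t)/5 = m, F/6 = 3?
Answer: 729/676 ≈ 1.0784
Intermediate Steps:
F = 18 (F = 6*3 = 18)
M(G, o) = 25
l(m, t) = -5*m
H = 1/26 (H = 1/(-5*(-5) + 1) = 1/(25 + 1) = 1/26 ≈ 0.038462)
a = 24 (a = 1*(6 + 18) = 1*24 = 24)
(-(M(4, -1) + H) + a)² = (-(25 + 1/26) + 24)² = (-1*651/26 + 24)² = (-651/26 + 24)² = (-27/26)² = 729/676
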